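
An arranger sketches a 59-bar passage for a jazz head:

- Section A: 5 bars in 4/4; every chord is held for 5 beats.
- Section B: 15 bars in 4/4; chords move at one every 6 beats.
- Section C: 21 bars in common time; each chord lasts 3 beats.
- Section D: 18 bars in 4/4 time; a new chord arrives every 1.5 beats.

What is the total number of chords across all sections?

90 chords

A has 20 beats and chords last 5 each, so 4 chords.
B has 60 beats and chords last 6 each, so 10 chords.
C has 84 beats and chords last 3 each, so 28 chords.
D has 72 beats and chords last 1.5 each, so 48 chords.
Total: 4 + 10 + 28 + 48 = 90.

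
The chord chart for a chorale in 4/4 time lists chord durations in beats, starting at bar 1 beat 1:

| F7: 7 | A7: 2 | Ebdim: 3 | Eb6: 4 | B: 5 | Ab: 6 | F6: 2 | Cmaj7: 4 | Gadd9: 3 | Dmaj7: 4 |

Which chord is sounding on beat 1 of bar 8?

F6

Beat 1 of bar 8 is beat (8−1)×4 + 1 = 29 overall.
Running totals: F7 ends at 7, A7 ends at 9, Ebdim ends at 12, Eb6 ends at 16, B ends at 21, Ab ends at 27, F6 ends at 29.
Beat 29 falls within F6.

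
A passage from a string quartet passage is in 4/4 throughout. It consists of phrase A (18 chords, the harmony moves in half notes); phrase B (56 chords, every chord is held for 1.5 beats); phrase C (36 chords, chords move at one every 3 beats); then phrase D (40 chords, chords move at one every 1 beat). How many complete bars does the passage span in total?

A: 18 × 2 = 36 beats = 9 bars.
B: 56 × 1.5 = 84 beats = 21 bars.
C: 36 × 3 = 108 beats = 27 bars.
D: 40 × 1 = 40 beats = 10 bars.
Total: 9 + 21 + 27 + 10 = 67 bars.

67 bars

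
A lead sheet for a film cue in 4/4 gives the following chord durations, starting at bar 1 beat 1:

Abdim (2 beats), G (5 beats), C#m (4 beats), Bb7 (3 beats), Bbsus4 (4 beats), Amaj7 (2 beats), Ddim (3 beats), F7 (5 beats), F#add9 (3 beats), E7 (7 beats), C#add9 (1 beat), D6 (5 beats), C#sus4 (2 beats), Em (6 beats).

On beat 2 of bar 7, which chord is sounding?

F7

Beat 2 of bar 7 is beat (7−1)×4 + 2 = 26 overall.
Running totals: Abdim ends at 2, G ends at 7, C#m ends at 11, Bb7 ends at 14, Bbsus4 ends at 18, Amaj7 ends at 20, Ddim ends at 23, F7 ends at 28.
Beat 26 falls within F7.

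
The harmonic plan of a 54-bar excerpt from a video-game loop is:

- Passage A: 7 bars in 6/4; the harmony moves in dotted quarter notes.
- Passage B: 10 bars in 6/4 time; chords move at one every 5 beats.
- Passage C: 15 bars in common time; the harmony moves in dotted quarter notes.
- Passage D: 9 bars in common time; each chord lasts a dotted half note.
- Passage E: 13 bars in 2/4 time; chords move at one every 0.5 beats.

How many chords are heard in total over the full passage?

144 chords

A has 42 beats and chords last 1.5 each, so 28 chords.
B has 60 beats and chords last 5 each, so 12 chords.
C has 60 beats and chords last 1.5 each, so 40 chords.
D has 36 beats and chords last 3 each, so 12 chords.
E has 26 beats and chords last 0.5 each, so 52 chords.
Total: 28 + 12 + 40 + 12 + 52 = 144.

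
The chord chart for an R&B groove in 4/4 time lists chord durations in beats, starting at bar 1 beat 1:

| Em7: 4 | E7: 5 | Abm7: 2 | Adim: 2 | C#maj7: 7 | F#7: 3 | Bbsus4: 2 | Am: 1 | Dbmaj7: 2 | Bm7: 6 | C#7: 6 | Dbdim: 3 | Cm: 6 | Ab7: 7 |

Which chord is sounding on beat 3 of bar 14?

Beat 3 of bar 14 is beat (14−1)×4 + 3 = 55 overall.
Running totals: Em7 ends at 4, E7 ends at 9, Abm7 ends at 11, Adim ends at 13, C#maj7 ends at 20, F#7 ends at 23, Bbsus4 ends at 25, Am ends at 26, Dbmaj7 ends at 28, Bm7 ends at 34, C#7 ends at 40, Dbdim ends at 43, Cm ends at 49, Ab7 ends at 56.
Beat 55 falls within Ab7.

Ab7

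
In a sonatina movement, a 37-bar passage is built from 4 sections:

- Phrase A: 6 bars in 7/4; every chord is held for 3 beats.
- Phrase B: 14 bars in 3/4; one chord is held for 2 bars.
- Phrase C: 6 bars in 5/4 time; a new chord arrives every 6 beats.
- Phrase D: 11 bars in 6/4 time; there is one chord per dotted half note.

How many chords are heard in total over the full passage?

A: 6·7 = 42 beats, 42/3 = 14 chords.
B: 14·3 = 42 beats, 42/6 = 7 chords.
C: 6·5 = 30 beats, 30/6 = 5 chords.
D: 11·6 = 66 beats, 66/3 = 22 chords.
Total: 14 + 7 + 5 + 22 = 48.

48 chords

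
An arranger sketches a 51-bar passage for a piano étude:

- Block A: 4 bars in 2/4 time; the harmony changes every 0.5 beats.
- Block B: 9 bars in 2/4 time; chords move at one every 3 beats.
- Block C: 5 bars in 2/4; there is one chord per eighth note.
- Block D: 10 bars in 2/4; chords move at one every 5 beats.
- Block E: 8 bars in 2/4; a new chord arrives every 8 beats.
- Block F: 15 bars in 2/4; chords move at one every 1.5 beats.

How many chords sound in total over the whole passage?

68 chords

A: 4·2 = 8 beats, 8/0.5 = 16 chords.
B: 9·2 = 18 beats, 18/3 = 6 chords.
C: 5·2 = 10 beats, 10/0.5 = 20 chords.
D: 10·2 = 20 beats, 20/5 = 4 chords.
E: 8·2 = 16 beats, 16/8 = 2 chords.
F: 15·2 = 30 beats, 30/1.5 = 20 chords.
Total: 16 + 6 + 20 + 4 + 2 + 20 = 68.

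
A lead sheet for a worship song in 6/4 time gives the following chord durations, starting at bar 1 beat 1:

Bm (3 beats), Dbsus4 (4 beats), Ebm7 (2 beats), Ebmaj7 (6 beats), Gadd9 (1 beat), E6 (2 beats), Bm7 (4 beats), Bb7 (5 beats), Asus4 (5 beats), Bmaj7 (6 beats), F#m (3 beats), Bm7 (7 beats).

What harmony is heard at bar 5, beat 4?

Asus4

Beat 4 of bar 5 is beat (5−1)×6 + 4 = 28 overall.
Running totals: Bm ends at 3, Dbsus4 ends at 7, Ebm7 ends at 9, Ebmaj7 ends at 15, Gadd9 ends at 16, E6 ends at 18, Bm7 ends at 22, Bb7 ends at 27, Asus4 ends at 32.
Beat 28 falls within Asus4.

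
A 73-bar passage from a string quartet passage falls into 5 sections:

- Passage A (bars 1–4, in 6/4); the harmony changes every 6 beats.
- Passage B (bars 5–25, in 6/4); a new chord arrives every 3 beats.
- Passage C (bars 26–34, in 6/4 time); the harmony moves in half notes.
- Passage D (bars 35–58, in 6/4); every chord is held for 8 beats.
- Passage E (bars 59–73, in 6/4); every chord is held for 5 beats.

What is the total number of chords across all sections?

109 chords

A has 24 beats and chords last 6 each, so 4 chords.
B has 126 beats and chords last 3 each, so 42 chords.
C has 54 beats and chords last 2 each, so 27 chords.
D has 144 beats and chords last 8 each, so 18 chords.
E has 90 beats and chords last 5 each, so 18 chords.
Total: 4 + 42 + 27 + 18 + 18 = 109.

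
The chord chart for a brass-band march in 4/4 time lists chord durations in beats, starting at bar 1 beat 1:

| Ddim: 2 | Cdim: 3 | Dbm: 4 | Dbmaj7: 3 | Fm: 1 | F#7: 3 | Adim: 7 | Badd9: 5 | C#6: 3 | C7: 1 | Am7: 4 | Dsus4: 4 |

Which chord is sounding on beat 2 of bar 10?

Dsus4

Beat 2 of bar 10 is beat (10−1)×4 + 2 = 38 overall.
Running totals: Ddim ends at 2, Cdim ends at 5, Dbm ends at 9, Dbmaj7 ends at 12, Fm ends at 13, F#7 ends at 16, Adim ends at 23, Badd9 ends at 28, C#6 ends at 31, C7 ends at 32, Am7 ends at 36, Dsus4 ends at 40.
Beat 38 falls within Dsus4.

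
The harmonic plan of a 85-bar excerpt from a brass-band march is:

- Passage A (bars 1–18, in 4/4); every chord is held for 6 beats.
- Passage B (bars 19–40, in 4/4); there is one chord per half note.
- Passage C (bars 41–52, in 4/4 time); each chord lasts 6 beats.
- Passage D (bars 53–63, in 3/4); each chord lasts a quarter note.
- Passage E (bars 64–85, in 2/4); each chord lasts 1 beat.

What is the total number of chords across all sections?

A: 18·4 = 72 beats, 72/6 = 12 chords.
B: 22·4 = 88 beats, 88/2 = 44 chords.
C: 12·4 = 48 beats, 48/6 = 8 chords.
D: 11·3 = 33 beats, 33/1 = 33 chords.
E: 22·2 = 44 beats, 44/1 = 44 chords.
Total: 12 + 44 + 8 + 33 + 44 = 141.

141 chords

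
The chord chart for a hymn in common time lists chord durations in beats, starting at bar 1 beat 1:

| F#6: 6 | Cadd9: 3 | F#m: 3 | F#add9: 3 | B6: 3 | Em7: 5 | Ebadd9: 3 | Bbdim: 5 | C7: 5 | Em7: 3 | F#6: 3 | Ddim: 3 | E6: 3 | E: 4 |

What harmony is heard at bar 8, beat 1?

Bbdim

Beat 1 of bar 8 is beat (8−1)×4 + 1 = 29 overall.
Running totals: F#6 ends at 6, Cadd9 ends at 9, F#m ends at 12, F#add9 ends at 15, B6 ends at 18, Em7 ends at 23, Ebadd9 ends at 26, Bbdim ends at 31.
Beat 29 falls within Bbdim.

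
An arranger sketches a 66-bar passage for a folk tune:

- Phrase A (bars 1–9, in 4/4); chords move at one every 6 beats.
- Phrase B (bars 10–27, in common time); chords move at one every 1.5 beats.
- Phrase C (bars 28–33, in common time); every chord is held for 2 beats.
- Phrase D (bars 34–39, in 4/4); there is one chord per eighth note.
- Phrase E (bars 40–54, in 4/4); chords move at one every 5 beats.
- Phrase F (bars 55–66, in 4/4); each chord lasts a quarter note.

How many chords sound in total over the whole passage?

A: 9 bars × 4 beats = 36 beats; 6 beats/chord → 6 chords.
B: 18 bars × 4 beats = 72 beats; 1.5 beats/chord → 48 chords.
C: 6 bars × 4 beats = 24 beats; 2 beats/chord → 12 chords.
D: 6 bars × 4 beats = 24 beats; 0.5 beats/chord → 48 chords.
E: 15 bars × 4 beats = 60 beats; 5 beats/chord → 12 chords.
F: 12 bars × 4 beats = 48 beats; 1 beat/chord → 48 chords.
Total: 6 + 48 + 12 + 48 + 12 + 48 = 174.

174 chords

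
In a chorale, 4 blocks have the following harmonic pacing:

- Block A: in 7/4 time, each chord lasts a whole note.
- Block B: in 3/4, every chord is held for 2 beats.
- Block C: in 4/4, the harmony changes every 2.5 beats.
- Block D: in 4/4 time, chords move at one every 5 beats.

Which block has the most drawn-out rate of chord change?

A: 7 beats/bar ÷ 4 beats/chord = 1.75 chords/bar.
B: 3 beats/bar ÷ 2 beats/chord = 1.5 chords/bar.
C: 4 beats/bar ÷ 2.5 beats/chord = 1.6 chords/bar.
D: 4 beats/bar ÷ 5 beats/chord = 0.8 chords/bar.
Slowest is D at 0.8 chords/bar.

Block D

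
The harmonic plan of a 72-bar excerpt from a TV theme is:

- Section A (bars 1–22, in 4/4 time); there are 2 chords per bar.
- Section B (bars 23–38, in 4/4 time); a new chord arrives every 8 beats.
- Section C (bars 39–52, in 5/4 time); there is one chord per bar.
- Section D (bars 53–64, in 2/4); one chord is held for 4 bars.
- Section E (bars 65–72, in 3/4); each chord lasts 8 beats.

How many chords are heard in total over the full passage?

72 chords

A: 22·4 = 88 beats, 88/2 = 44 chords.
B: 16·4 = 64 beats, 64/8 = 8 chords.
C: 14·5 = 70 beats, 70/5 = 14 chords.
D: 12·2 = 24 beats, 24/8 = 3 chords.
E: 8·3 = 24 beats, 24/8 = 3 chords.
Total: 44 + 8 + 14 + 3 + 3 = 72.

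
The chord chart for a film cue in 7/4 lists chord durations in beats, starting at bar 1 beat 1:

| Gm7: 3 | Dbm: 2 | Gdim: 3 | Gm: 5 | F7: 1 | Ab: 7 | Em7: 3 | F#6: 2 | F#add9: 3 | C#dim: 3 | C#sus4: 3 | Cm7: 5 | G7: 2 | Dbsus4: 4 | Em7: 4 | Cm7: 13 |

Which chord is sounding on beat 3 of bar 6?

Beat 3 of bar 6 is beat (6−1)×7 + 3 = 38 overall.
Running totals: Gm7 ends at 3, Dbm ends at 5, Gdim ends at 8, Gm ends at 13, F7 ends at 14, Ab ends at 21, Em7 ends at 24, F#6 ends at 26, F#add9 ends at 29, C#dim ends at 32, C#sus4 ends at 35, Cm7 ends at 40.
Beat 38 falls within Cm7.

Cm7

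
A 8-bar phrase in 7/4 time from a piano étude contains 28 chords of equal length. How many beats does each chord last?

8 bars × 7 beats/bar = 56 beats total.
56 beats ÷ 28 chords = 2 beats per chord.
(That is a half note.)

2 beats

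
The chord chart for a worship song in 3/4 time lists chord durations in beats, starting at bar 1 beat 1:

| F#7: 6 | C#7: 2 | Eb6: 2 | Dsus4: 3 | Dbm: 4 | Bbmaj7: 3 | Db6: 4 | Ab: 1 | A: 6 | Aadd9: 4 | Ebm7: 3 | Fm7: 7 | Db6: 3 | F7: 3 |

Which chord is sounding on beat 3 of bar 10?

A

Beat 3 of bar 10 is beat (10−1)×3 + 3 = 30 overall.
Running totals: F#7 ends at 6, C#7 ends at 8, Eb6 ends at 10, Dsus4 ends at 13, Dbm ends at 17, Bbmaj7 ends at 20, Db6 ends at 24, Ab ends at 25, A ends at 31.
Beat 30 falls within A.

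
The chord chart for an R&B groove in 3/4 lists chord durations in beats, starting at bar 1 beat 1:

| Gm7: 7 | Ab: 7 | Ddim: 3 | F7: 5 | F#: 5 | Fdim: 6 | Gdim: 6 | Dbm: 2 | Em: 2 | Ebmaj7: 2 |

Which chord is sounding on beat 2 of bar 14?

Dbm

Beat 2 of bar 14 is beat (14−1)×3 + 2 = 41 overall.
Running totals: Gm7 ends at 7, Ab ends at 14, Ddim ends at 17, F7 ends at 22, F# ends at 27, Fdim ends at 33, Gdim ends at 39, Dbm ends at 41.
Beat 41 falls within Dbm.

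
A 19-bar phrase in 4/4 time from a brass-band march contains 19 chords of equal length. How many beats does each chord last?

4 beats

19 bars × 4 beats/bar = 76 beats total.
76 beats ÷ 19 chords = 4 beats per chord.
(That is a whole note.)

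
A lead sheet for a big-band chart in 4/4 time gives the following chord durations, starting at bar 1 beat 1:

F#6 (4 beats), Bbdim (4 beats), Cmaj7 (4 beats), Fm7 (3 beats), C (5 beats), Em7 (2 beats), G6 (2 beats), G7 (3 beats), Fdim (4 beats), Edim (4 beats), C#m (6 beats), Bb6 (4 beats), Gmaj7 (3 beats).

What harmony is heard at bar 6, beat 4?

G6

Beat 4 of bar 6 is beat (6−1)×4 + 4 = 24 overall.
Running totals: F#6 ends at 4, Bbdim ends at 8, Cmaj7 ends at 12, Fm7 ends at 15, C ends at 20, Em7 ends at 22, G6 ends at 24.
Beat 24 falls within G6.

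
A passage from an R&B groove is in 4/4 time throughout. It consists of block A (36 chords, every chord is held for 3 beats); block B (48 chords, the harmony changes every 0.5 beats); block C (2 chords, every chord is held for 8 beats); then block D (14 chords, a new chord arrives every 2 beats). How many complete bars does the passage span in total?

A: 36 × 3 = 108 beats = 27 bars.
B: 48 × 0.5 = 24 beats = 6 bars.
C: 2 × 8 = 16 beats = 4 bars.
D: 14 × 2 = 28 beats = 7 bars.
Total: 27 + 6 + 4 + 7 = 44 bars.

44 bars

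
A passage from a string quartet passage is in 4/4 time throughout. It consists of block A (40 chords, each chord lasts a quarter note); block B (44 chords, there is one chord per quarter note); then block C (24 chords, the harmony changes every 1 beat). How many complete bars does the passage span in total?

A: 40 × 1 = 40 beats = 10 bars.
B: 44 × 1 = 44 beats = 11 bars.
C: 24 × 1 = 24 beats = 6 bars.
Total: 10 + 11 + 6 = 27 bars.

27 bars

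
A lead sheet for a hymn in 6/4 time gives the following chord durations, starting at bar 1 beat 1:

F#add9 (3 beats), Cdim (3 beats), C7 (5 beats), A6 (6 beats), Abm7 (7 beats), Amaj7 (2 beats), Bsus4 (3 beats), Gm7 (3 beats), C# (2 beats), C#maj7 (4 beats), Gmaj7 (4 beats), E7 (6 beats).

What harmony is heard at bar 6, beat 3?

Beat 3 of bar 6 is beat (6−1)×6 + 3 = 33 overall.
Running totals: F#add9 ends at 3, Cdim ends at 6, C7 ends at 11, A6 ends at 17, Abm7 ends at 24, Amaj7 ends at 26, Bsus4 ends at 29, Gm7 ends at 32, C# ends at 34.
Beat 33 falls within C#.

C#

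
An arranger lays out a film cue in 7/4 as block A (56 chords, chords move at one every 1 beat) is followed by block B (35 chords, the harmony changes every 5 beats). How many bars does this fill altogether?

A: 56 × 1 = 56 beats = 8 bars.
B: 35 × 5 = 175 beats = 25 bars.
Total: 8 + 25 = 33 bars.

33 bars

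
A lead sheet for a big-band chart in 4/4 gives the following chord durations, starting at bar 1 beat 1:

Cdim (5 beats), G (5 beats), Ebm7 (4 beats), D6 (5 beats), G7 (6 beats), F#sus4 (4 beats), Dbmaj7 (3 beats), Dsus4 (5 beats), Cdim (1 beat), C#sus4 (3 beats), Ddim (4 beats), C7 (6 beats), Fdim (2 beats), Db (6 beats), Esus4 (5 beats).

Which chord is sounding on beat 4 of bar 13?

Beat 4 of bar 13 is beat (13−1)×4 + 4 = 52 overall.
Running totals: Cdim ends at 5, G ends at 10, Ebm7 ends at 14, D6 ends at 19, G7 ends at 25, F#sus4 ends at 29, Dbmaj7 ends at 32, Dsus4 ends at 37, Cdim ends at 38, C#sus4 ends at 41, Ddim ends at 45, C7 ends at 51, Fdim ends at 53.
Beat 52 falls within Fdim.

Fdim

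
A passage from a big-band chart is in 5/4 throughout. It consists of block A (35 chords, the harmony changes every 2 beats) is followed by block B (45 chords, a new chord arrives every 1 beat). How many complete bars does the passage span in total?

23 bars

A: 35 × 2 = 70 beats = 14 bars.
B: 45 × 1 = 45 beats = 9 bars.
Total: 14 + 9 = 23 bars.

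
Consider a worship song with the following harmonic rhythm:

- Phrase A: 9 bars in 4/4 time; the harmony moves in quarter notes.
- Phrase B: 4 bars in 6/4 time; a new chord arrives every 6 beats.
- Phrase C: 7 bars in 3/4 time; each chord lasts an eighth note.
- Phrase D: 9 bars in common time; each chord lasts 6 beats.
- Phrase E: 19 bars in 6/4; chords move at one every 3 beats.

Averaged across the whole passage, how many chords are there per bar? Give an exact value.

A: 9 × 4 = 36 beats ÷ 1 = 36 chords.
B: 4 × 6 = 24 beats ÷ 6 = 4 chords.
C: 7 × 3 = 21 beats ÷ 0.5 = 42 chords.
D: 9 × 4 = 36 beats ÷ 6 = 6 chords.
E: 19 × 6 = 114 beats ÷ 3 = 38 chords.
Overall: 126 chords over 48 bars → 126/48 = 2.625 chords per bar.

2.625 chords per bar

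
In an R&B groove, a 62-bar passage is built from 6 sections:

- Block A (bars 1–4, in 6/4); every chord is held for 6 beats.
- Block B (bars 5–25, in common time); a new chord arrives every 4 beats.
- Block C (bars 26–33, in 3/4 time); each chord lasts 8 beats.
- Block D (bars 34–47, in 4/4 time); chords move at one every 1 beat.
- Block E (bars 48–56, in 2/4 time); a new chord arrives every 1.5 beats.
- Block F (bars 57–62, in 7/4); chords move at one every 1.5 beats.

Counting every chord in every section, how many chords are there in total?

124 chords

A: 4·6 = 24 beats, 24/6 = 4 chords.
B: 21·4 = 84 beats, 84/4 = 21 chords.
C: 8·3 = 24 beats, 24/8 = 3 chords.
D: 14·4 = 56 beats, 56/1 = 56 chords.
E: 9·2 = 18 beats, 18/1.5 = 12 chords.
F: 6·7 = 42 beats, 42/1.5 = 28 chords.
Total: 4 + 21 + 3 + 56 + 12 + 28 = 124.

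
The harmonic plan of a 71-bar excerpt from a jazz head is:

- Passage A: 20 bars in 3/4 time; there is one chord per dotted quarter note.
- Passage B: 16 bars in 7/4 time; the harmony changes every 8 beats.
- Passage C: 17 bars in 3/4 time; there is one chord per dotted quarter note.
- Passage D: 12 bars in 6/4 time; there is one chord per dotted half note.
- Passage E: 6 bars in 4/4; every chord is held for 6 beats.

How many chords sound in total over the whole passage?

116 chords

A: 20 bars × 3 beats = 60 beats; 1.5 beats/chord → 40 chords.
B: 16 bars × 7 beats = 112 beats; 8 beats/chord → 14 chords.
C: 17 bars × 3 beats = 51 beats; 1.5 beats/chord → 34 chords.
D: 12 bars × 6 beats = 72 beats; 3 beats/chord → 24 chords.
E: 6 bars × 4 beats = 24 beats; 6 beats/chord → 4 chords.
Total: 40 + 14 + 34 + 24 + 4 = 116.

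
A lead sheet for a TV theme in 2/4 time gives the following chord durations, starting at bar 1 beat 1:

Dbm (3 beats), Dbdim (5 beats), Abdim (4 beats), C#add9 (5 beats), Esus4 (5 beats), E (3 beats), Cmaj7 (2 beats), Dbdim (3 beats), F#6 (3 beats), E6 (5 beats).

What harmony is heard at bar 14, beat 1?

Beat 1 of bar 14 is beat (14−1)×2 + 1 = 27 overall.
Running totals: Dbm ends at 3, Dbdim ends at 8, Abdim ends at 12, C#add9 ends at 17, Esus4 ends at 22, E ends at 25, Cmaj7 ends at 27.
Beat 27 falls within Cmaj7.

Cmaj7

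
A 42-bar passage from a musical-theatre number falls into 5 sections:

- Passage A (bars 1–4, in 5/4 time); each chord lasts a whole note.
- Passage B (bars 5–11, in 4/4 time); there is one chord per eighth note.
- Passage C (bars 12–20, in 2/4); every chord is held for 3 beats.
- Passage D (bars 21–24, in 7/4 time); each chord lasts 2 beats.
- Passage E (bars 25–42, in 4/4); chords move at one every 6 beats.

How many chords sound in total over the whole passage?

93 chords

A: 4 bars × 5 beats = 20 beats; 4 beats/chord → 5 chords.
B: 7 bars × 4 beats = 28 beats; 0.5 beats/chord → 56 chords.
C: 9 bars × 2 beats = 18 beats; 3 beats/chord → 6 chords.
D: 4 bars × 7 beats = 28 beats; 2 beats/chord → 14 chords.
E: 18 bars × 4 beats = 72 beats; 6 beats/chord → 12 chords.
Total: 5 + 56 + 6 + 14 + 12 = 93.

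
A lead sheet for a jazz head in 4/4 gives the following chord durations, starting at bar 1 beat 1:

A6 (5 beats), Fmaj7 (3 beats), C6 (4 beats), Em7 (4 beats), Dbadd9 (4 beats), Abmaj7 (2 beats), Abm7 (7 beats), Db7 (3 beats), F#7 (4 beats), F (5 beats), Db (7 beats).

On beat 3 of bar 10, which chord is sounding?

Beat 3 of bar 10 is beat (10−1)×4 + 3 = 39 overall.
Running totals: A6 ends at 5, Fmaj7 ends at 8, C6 ends at 12, Em7 ends at 16, Dbadd9 ends at 20, Abmaj7 ends at 22, Abm7 ends at 29, Db7 ends at 32, F#7 ends at 36, F ends at 41.
Beat 39 falls within F.

F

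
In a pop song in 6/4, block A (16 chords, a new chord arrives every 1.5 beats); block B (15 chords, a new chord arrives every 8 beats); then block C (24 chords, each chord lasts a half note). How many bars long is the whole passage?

32 bars

A: 16 × 1.5 = 24 beats = 4 bars.
B: 15 × 8 = 120 beats = 20 bars.
C: 24 × 2 = 48 beats = 8 bars.
Total: 4 + 20 + 8 = 32 bars.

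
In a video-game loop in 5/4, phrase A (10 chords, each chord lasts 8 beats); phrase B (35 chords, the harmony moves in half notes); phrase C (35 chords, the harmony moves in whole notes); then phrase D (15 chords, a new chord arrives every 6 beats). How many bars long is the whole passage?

76 bars

A: 10 × 8 = 80 beats = 16 bars.
B: 35 × 2 = 70 beats = 14 bars.
C: 35 × 4 = 140 beats = 28 bars.
D: 15 × 6 = 90 beats = 18 bars.
Total: 16 + 14 + 28 + 18 = 76 bars.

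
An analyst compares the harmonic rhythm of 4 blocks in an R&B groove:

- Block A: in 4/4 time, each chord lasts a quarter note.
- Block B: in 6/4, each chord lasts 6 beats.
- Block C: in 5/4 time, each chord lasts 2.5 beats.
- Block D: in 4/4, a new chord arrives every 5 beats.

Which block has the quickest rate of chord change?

A: 4/1 = 4 chords/bar.
B: 6/6 = 1 chord/bar.
C: 5/2.5 = 2 chords/bar.
D: 4/5 = 0.8 chords/bar.
Fastest is A at 4 chords/bar.

Block A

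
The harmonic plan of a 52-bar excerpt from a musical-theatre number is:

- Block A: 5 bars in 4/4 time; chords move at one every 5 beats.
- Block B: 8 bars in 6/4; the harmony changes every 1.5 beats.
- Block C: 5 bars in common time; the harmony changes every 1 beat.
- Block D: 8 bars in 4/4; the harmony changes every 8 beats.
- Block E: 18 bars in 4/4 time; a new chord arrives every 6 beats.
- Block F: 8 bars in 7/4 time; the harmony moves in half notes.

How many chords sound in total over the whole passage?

100 chords

A has 20 beats and chords last 5 each, so 4 chords.
B has 48 beats and chords last 1.5 each, so 32 chords.
C has 20 beats and chords last 1 each, so 20 chords.
D has 32 beats and chords last 8 each, so 4 chords.
E has 72 beats and chords last 6 each, so 12 chords.
F has 56 beats and chords last 2 each, so 28 chords.
Total: 4 + 32 + 20 + 4 + 12 + 28 = 100.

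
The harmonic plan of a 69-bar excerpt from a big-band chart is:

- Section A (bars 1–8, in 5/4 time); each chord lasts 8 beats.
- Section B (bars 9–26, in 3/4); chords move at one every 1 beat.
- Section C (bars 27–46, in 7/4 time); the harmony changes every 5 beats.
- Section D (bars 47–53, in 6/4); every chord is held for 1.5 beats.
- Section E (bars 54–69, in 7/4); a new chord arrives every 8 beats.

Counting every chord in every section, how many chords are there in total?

A has 40 beats and chords last 8 each, so 5 chords.
B has 54 beats and chords last 1 each, so 54 chords.
C has 140 beats and chords last 5 each, so 28 chords.
D has 42 beats and chords last 1.5 each, so 28 chords.
E has 112 beats and chords last 8 each, so 14 chords.
Total: 5 + 54 + 28 + 28 + 14 = 129.

129 chords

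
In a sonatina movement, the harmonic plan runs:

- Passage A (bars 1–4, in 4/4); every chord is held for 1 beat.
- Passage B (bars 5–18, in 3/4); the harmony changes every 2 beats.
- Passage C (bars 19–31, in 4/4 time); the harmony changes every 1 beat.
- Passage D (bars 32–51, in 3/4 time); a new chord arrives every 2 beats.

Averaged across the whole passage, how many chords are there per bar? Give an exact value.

A: 4 bars of 4 beats is 16 beats; at 1 beat each that's 16 chords.
B: 14 bars of 3 beats is 42 beats; at 2 beats each that's 21 chords.
C: 13 bars of 4 beats is 52 beats; at 1 beat each that's 52 chords.
D: 20 bars of 3 beats is 60 beats; at 2 beats each that's 30 chords.
Overall: 119 chords over 51 bars → 119/51 = 7/3 chords per bar.

7/3 chords per bar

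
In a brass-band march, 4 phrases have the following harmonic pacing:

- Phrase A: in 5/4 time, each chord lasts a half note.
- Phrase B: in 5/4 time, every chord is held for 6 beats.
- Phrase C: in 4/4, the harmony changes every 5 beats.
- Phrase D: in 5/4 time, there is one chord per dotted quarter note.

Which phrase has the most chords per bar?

Phrase D

A: 5/2 = 2.5 chords/bar.
B: 5/6 = 5/6 chords/bar.
C: 4/5 = 0.8 chords/bar.
D: 5/1.5 = 10/3 chords/bar.
Fastest is D at 10/3 chords/bar.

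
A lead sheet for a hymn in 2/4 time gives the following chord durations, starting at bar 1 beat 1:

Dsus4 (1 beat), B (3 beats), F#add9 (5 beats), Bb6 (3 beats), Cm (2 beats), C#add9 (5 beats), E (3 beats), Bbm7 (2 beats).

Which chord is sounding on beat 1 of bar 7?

Beat 1 of bar 7 is beat (7−1)×2 + 1 = 13 overall.
Running totals: Dsus4 ends at 1, B ends at 4, F#add9 ends at 9, Bb6 ends at 12, Cm ends at 14.
Beat 13 falls within Cm.

Cm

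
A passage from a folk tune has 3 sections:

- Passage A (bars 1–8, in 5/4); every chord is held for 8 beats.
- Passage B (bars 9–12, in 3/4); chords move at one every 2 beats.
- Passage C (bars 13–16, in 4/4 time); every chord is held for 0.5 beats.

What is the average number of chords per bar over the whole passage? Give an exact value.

43/16 chords per bar

A: 8 × 5 = 40 beats ÷ 8 = 5 chords.
B: 4 × 3 = 12 beats ÷ 2 = 6 chords.
C: 4 × 4 = 16 beats ÷ 0.5 = 32 chords.
Overall: 43 chords over 16 bars → 43/16 = 43/16 chords per bar.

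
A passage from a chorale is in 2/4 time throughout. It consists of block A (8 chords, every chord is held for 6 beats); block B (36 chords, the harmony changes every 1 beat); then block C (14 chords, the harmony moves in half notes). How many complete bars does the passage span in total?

A: 8 × 6 = 48 beats = 24 bars.
B: 36 × 1 = 36 beats = 18 bars.
C: 14 × 2 = 28 beats = 14 bars.
Total: 24 + 18 + 14 = 56 bars.

56 bars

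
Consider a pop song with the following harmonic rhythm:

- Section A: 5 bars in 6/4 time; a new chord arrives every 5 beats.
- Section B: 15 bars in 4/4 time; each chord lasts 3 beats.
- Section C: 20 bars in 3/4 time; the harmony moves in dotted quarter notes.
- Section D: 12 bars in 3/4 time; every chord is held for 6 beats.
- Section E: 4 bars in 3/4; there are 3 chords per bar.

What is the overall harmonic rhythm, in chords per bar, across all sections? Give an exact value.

A: 5 × 6 = 30 beats ÷ 5 = 6 chords.
B: 15 × 4 = 60 beats ÷ 3 = 20 chords.
C: 20 × 3 = 60 beats ÷ 1.5 = 40 chords.
D: 12 × 3 = 36 beats ÷ 6 = 6 chords.
E: 4 × 3 = 12 beats ÷ 1 = 12 chords.
Overall: 84 chords over 56 bars → 84/56 = 1.5 chords per bar.

1.5 chords per bar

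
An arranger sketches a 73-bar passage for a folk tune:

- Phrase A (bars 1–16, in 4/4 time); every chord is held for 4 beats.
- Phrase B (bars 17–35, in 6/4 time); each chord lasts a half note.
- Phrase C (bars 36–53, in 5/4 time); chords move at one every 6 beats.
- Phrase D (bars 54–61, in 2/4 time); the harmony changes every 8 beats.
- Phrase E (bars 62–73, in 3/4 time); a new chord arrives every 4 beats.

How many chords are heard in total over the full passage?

A: 16 bars × 4 beats = 64 beats; 4 beats/chord → 16 chords.
B: 19 bars × 6 beats = 114 beats; 2 beats/chord → 57 chords.
C: 18 bars × 5 beats = 90 beats; 6 beats/chord → 15 chords.
D: 8 bars × 2 beats = 16 beats; 8 beats/chord → 2 chords.
E: 12 bars × 3 beats = 36 beats; 4 beats/chord → 9 chords.
Total: 16 + 57 + 15 + 2 + 9 = 99.

99 chords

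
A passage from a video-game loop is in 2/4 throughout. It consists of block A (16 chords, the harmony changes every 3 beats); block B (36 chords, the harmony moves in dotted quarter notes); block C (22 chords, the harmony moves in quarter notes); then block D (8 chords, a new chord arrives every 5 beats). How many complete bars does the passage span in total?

82 bars

A: 16 × 3 = 48 beats = 24 bars.
B: 36 × 1.5 = 54 beats = 27 bars.
C: 22 × 1 = 22 beats = 11 bars.
D: 8 × 5 = 40 beats = 20 bars.
Total: 24 + 27 + 11 + 20 = 82 bars.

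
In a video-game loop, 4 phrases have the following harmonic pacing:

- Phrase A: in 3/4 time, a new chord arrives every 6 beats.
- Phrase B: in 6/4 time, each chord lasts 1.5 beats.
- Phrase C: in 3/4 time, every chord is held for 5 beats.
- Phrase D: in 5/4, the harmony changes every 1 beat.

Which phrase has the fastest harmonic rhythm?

Phrase D

A: 3/6 = 0.5 chords/bar.
B: 6/1.5 = 4 chords/bar.
C: 3/5 = 0.6 chords/bar.
D: 5/1 = 5 chords/bar.
Fastest is D at 5 chords/bar.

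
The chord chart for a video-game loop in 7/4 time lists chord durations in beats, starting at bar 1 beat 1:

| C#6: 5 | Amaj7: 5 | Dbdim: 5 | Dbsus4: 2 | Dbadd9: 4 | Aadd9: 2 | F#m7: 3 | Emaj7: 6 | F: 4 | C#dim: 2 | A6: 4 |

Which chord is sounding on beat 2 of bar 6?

C#dim

Beat 2 of bar 6 is beat (6−1)×7 + 2 = 37 overall.
Running totals: C#6 ends at 5, Amaj7 ends at 10, Dbdim ends at 15, Dbsus4 ends at 17, Dbadd9 ends at 21, Aadd9 ends at 23, F#m7 ends at 26, Emaj7 ends at 32, F ends at 36, C#dim ends at 38.
Beat 37 falls within C#dim.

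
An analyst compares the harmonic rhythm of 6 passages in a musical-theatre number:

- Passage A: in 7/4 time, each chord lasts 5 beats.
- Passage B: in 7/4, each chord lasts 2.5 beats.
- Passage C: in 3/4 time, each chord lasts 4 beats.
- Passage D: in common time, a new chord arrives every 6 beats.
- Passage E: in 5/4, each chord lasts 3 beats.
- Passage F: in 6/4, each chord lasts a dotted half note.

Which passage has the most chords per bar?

Passage B

A: 7 beats/bar ÷ 5 beats/chord = 1.4 chords/bar.
B: 7 beats/bar ÷ 2.5 beats/chord = 2.8 chords/bar.
C: 3 beats/bar ÷ 4 beats/chord = 0.75 chords/bar.
D: 4 beats/bar ÷ 6 beats/chord = 2/3 chords/bar.
E: 5 beats/bar ÷ 3 beats/chord = 5/3 chords/bar.
F: 6 beats/bar ÷ 3 beats/chord = 2 chords/bar.
Fastest is B at 2.8 chords/bar.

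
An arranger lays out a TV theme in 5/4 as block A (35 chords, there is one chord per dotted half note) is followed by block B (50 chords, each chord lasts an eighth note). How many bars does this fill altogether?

A: 35 × 3 = 105 beats = 21 bars.
B: 50 × 0.5 = 25 beats = 5 bars.
Total: 21 + 5 = 26 bars.

26 bars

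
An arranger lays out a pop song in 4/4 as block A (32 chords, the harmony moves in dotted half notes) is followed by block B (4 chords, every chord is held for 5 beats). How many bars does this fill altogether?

A: 32 × 3 = 96 beats = 24 bars.
B: 4 × 5 = 20 beats = 5 bars.
Total: 24 + 5 = 29 bars.

29 bars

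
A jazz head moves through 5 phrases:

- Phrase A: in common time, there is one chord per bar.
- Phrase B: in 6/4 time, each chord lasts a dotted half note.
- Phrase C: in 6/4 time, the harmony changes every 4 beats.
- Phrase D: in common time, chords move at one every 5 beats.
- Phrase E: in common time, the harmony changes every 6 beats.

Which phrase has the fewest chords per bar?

Phrase E

A: 4 beats/bar ÷ 4 beats/chord = 1 chord/bar.
B: 6 beats/bar ÷ 3 beats/chord = 2 chords/bar.
C: 6 beats/bar ÷ 4 beats/chord = 1.5 chords/bar.
D: 4 beats/bar ÷ 5 beats/chord = 0.8 chords/bar.
E: 4 beats/bar ÷ 6 beats/chord = 2/3 chords/bar.
Slowest is E at 2/3 chords/bar.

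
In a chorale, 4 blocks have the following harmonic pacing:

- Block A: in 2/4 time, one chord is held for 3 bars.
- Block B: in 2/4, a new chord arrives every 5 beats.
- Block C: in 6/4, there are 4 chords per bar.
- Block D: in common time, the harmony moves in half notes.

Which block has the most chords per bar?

Block C

A: each chord is 6 beats in 2/4, so 1/3 per bar.
B: each chord is 5 beats in 2/4, so 0.4 per bar.
C: each chord is 1.5 beats in 6/4, so 4 per bar.
D: each chord is 2 beats in 4/4, so 2 per bar.
Fastest is C at 4 chords/bar.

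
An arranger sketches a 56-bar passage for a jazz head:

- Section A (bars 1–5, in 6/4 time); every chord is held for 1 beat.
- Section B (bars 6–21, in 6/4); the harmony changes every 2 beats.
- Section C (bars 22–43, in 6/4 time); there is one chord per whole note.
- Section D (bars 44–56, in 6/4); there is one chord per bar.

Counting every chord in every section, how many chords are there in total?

A has 30 beats and chords last 1 each, so 30 chords.
B has 96 beats and chords last 2 each, so 48 chords.
C has 132 beats and chords last 4 each, so 33 chords.
D has 78 beats and chords last 6 each, so 13 chords.
Total: 30 + 48 + 33 + 13 = 124.

124 chords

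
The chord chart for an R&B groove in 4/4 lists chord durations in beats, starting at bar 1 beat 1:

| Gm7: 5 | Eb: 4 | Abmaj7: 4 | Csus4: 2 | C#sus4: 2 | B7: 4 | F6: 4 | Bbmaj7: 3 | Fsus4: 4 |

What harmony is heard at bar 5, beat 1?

Beat 1 of bar 5 is beat (5−1)×4 + 1 = 17 overall.
Running totals: Gm7 ends at 5, Eb ends at 9, Abmaj7 ends at 13, Csus4 ends at 15, C#sus4 ends at 17.
Beat 17 falls within C#sus4.

C#sus4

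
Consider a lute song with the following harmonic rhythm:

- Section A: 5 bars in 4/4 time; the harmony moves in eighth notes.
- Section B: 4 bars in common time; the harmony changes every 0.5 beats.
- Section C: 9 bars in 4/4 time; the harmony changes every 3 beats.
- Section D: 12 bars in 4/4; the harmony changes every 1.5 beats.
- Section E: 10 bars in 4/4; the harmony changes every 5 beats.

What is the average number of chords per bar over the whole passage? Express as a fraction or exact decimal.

3.1 chords per bar

A: 5 bars of 4 beats is 20 beats; at 0.5 beats each that's 40 chords.
B: 4 bars of 4 beats is 16 beats; at 0.5 beats each that's 32 chords.
C: 9 bars of 4 beats is 36 beats; at 3 beats each that's 12 chords.
D: 12 bars of 4 beats is 48 beats; at 1.5 beats each that's 32 chords.
E: 10 bars of 4 beats is 40 beats; at 5 beats each that's 8 chords.
Overall: 124 chords over 40 bars → 124/40 = 3.1 chords per bar.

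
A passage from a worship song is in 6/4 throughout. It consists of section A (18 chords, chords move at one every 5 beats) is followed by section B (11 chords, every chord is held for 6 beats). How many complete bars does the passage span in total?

26 bars

A: 18 × 5 = 90 beats = 15 bars.
B: 11 × 6 = 66 beats = 11 bars.
Total: 15 + 11 = 26 bars.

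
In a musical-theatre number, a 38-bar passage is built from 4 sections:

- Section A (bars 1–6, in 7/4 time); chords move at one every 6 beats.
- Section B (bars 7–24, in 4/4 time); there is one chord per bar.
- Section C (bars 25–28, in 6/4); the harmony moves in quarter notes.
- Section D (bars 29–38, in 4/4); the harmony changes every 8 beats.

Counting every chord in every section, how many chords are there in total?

54 chords

A: 6·7 = 42 beats, 42/6 = 7 chords.
B: 18·4 = 72 beats, 72/4 = 18 chords.
C: 4·6 = 24 beats, 24/1 = 24 chords.
D: 10·4 = 40 beats, 40/8 = 5 chords.
Total: 7 + 18 + 24 + 5 = 54.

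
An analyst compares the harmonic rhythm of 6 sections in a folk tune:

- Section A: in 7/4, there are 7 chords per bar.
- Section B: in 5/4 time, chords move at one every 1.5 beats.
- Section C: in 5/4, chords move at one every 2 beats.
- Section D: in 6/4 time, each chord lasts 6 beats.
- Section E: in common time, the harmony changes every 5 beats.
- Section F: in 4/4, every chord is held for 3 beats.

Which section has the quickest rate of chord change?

A: 7/1 = 7 chords/bar.
B: 5/1.5 = 10/3 chords/bar.
C: 5/2 = 2.5 chords/bar.
D: 6/6 = 1 chord/bar.
E: 4/5 = 0.8 chords/bar.
F: 4/3 = 4/3 chords/bar.
Fastest is A at 7 chords/bar.

Section A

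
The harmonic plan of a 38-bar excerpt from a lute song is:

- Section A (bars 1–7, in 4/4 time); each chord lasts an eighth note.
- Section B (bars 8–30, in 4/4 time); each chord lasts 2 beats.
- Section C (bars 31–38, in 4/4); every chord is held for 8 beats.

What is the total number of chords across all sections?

A: 7·4 = 28 beats, 28/0.5 = 56 chords.
B: 23·4 = 92 beats, 92/2 = 46 chords.
C: 8·4 = 32 beats, 32/8 = 4 chords.
Total: 56 + 46 + 4 = 106.

106 chords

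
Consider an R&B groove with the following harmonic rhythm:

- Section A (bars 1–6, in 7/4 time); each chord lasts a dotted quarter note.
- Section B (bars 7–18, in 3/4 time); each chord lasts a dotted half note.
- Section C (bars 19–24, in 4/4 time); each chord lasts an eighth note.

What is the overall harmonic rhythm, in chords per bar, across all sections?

11/3 chords per bar

A: 6 bars of 7 beats is 42 beats; at 1.5 beats each that's 28 chords.
B: 12 bars of 3 beats is 36 beats; at 3 beats each that's 12 chords.
C: 6 bars of 4 beats is 24 beats; at 0.5 beats each that's 48 chords.
Overall: 88 chords over 24 bars → 88/24 = 11/3 chords per bar.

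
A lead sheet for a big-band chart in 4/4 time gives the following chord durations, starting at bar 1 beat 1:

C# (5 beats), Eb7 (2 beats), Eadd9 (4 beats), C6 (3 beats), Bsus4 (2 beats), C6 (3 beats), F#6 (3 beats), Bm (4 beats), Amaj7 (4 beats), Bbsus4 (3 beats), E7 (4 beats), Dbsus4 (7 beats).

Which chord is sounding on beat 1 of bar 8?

Beat 1 of bar 8 is beat (8−1)×4 + 1 = 29 overall.
Running totals: C# ends at 5, Eb7 ends at 7, Eadd9 ends at 11, C6 ends at 14, Bsus4 ends at 16, C6 ends at 19, F#6 ends at 22, Bm ends at 26, Amaj7 ends at 30.
Beat 29 falls within Amaj7.

Amaj7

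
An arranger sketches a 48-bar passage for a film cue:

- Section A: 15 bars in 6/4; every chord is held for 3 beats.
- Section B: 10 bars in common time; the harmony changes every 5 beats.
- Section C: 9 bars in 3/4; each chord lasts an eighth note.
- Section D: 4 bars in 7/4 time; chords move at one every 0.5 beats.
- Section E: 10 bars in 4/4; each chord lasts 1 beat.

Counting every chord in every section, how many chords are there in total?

188 chords

A: 15 bars × 6 beats = 90 beats; 3 beats/chord → 30 chords.
B: 10 bars × 4 beats = 40 beats; 5 beats/chord → 8 chords.
C: 9 bars × 3 beats = 27 beats; 0.5 beats/chord → 54 chords.
D: 4 bars × 7 beats = 28 beats; 0.5 beats/chord → 56 chords.
E: 10 bars × 4 beats = 40 beats; 1 beat/chord → 40 chords.
Total: 30 + 8 + 54 + 56 + 40 = 188.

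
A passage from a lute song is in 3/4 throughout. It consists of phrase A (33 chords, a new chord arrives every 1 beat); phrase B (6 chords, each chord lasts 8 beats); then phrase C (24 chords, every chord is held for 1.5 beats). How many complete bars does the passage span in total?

39 bars

A: 33 × 1 = 33 beats = 11 bars.
B: 6 × 8 = 48 beats = 16 bars.
C: 24 × 1.5 = 36 beats = 12 bars.
Total: 11 + 16 + 12 = 39 bars.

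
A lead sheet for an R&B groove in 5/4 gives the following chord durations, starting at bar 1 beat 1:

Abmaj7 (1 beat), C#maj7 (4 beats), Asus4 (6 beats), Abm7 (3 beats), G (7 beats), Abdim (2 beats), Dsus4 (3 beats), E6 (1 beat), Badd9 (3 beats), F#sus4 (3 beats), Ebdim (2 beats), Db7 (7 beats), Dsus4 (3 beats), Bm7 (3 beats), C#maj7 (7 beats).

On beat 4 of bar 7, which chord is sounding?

Beat 4 of bar 7 is beat (7−1)×5 + 4 = 34 overall.
Running totals: Abmaj7 ends at 1, C#maj7 ends at 5, Asus4 ends at 11, Abm7 ends at 14, G ends at 21, Abdim ends at 23, Dsus4 ends at 26, E6 ends at 27, Badd9 ends at 30, F#sus4 ends at 33, Ebdim ends at 35.
Beat 34 falls within Ebdim.

Ebdim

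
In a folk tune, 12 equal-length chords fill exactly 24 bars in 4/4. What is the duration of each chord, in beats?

24 bars × 4 beats/bar = 96 beats total.
96 beats ÷ 12 chords = 8 beats per chord.

8 beats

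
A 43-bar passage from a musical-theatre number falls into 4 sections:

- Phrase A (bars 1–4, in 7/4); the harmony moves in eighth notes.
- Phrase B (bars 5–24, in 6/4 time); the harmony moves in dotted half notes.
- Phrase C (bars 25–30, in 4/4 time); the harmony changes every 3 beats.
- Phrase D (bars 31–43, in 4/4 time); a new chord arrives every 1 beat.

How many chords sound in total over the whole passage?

A: 4·7 = 28 beats, 28/0.5 = 56 chords.
B: 20·6 = 120 beats, 120/3 = 40 chords.
C: 6·4 = 24 beats, 24/3 = 8 chords.
D: 13·4 = 52 beats, 52/1 = 52 chords.
Total: 56 + 40 + 8 + 52 = 156.

156 chords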